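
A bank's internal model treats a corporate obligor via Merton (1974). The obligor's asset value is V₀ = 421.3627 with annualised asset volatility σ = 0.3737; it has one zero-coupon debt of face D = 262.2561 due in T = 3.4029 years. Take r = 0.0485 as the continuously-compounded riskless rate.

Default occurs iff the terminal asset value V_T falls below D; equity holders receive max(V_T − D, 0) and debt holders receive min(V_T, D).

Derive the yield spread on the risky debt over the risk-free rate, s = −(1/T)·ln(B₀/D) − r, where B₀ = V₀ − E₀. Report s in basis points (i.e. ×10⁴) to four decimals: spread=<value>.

spread=268.6793

d₁ = [ln(V₀/D) + (r + σ²/2)T] / (σ√T)
   = [ln(421.3627/262.2561) + (0.0485 + 0.5·0.3737²)·3.4029] / (0.3737·√3.4029)
   = [0.474172 + 0.402651] / 0.689363 = 1.271934
d₂ = d₁ − σ√T = 1.271934 − 0.689363 = 0.582571
N(d₁) = 0.898302,  N(d₂) = 0.719909,  e^(−rT) = 0.847859
E₀ = V₀·N(d₁) − D·e^(−rT)·N(d₂)
   = 421.3627·0.898302 − 262.2561·0.847859·0.719909 = 218.434547
B₀ = V₀ − E₀ = 421.3627 − 218.434547 = 202.928153
spread = −(1/T)·ln(B₀/D) − r = −(1/3.4029)·ln(202.928153/262.2561) − 0.0485 = 0.02686793
in basis points: 0.02686793 × 10⁴ = 268.6793 bp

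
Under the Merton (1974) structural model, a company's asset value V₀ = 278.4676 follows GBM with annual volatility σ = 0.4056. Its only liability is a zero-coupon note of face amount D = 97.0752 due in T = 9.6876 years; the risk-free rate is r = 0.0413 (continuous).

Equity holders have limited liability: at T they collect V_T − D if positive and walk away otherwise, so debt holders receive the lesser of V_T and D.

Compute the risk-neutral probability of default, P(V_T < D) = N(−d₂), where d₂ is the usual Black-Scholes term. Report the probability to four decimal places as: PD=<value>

PD=0.3014

d₁ = [ln(V₀/D) + (r + σ²/2)T] / (σ√T)
   = [ln(278.4676/97.0752) + (0.0413 + 0.5·0.4056²)·9.6876] / (0.4056·√9.6876)
   = [1.053816 + 1.196958] / 1.262426 = 1.782895
d₂ = d₁ − σ√T = 1.782895 − 1.262426 = 0.520469
risk-neutral PD = N(−d₂) = N(-0.520469) = 0.301368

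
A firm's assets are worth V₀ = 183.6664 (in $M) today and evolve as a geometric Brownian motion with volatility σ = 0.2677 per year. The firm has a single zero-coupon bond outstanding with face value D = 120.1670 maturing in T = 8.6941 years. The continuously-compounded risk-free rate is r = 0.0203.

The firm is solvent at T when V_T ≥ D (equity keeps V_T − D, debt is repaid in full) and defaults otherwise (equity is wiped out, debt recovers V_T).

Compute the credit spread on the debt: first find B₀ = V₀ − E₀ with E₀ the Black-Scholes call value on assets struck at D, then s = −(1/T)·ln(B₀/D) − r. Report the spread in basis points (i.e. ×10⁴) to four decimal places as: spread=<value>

d₁ = [ln(V₀/D) + (r + σ²/2)T] / (σ√T)
   = [ln(183.6664/120.1670) + (0.0203 + 0.5·0.2677²)·8.6941] / (0.2677·√8.6941)
   = [0.424239 + 0.488014] / 0.789334 = 1.155725
d₂ = d₁ − σ√T = 1.155725 − 0.789334 = 0.366391
N(d₁) = 0.876103,  N(d₂) = 0.642963,  e^(−rT) = 0.838207
E₀ = V₀·N(d₁) − D·e^(−rT)·N(d₂)
   = 183.6664·0.876103 − 120.1670·0.838207·0.642963 = 96.148343
B₀ = V₀ − E₀ = 183.6664 − 96.148343 = 87.518057
spread = −(1/T)·ln(B₀/D) − r = −(1/8.6941)·ln(87.518057/120.1670) − 0.0203 = 0.01616580
in basis points: 0.01616580 × 10⁴ = 161.6580 bp

spread=161.6580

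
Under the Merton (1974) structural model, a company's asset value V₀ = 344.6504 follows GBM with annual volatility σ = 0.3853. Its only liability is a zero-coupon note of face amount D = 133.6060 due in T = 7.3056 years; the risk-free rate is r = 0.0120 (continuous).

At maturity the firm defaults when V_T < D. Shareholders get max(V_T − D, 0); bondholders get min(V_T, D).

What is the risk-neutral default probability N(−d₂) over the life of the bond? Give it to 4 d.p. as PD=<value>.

PD=0.3180

d₁ = [ln(V₀/D) + (r + σ²/2)T] / (σ√T)
   = [ln(344.6504/133.6060) + (0.0120 + 0.5·0.3853²)·7.3056] / (0.3853·√7.3056)
   = [0.947635 + 0.629948] / 1.041422 = 1.514835
d₂ = d₁ − σ√T = 1.514835 − 1.041422 = 0.473412
risk-neutral PD = N(−d₂) = N(-0.473412) = 0.317960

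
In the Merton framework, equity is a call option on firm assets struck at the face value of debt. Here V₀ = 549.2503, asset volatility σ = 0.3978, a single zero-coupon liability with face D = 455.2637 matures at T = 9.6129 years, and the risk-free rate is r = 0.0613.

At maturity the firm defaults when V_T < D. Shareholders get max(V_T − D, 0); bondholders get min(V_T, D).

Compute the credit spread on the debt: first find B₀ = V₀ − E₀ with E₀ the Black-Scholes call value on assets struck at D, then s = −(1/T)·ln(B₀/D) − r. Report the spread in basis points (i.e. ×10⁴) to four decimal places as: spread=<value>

spread=318.2996

d₁ = [ln(V₀/D) + (r + σ²/2)T] / (σ√T)
   = [ln(549.2503/455.2637) + (0.0613 + 0.5·0.3978²)·9.6129] / (0.3978·√9.6129)
   = [0.187677 + 1.349867] / 1.233366 = 1.246624
d₂ = d₁ − σ√T = 1.246624 − 1.233366 = 0.013258
N(d₁) = 0.893732,  N(d₂) = 0.505289,  e^(−rT) = 0.554732
E₀ = V₀·N(d₁) − D·e^(−rT)·N(d₂)
   = 549.2503·0.893732 − 455.2637·0.554732·0.505289 = 363.272407
B₀ = V₀ − E₀ = 549.2503 − 363.272407 = 185.977893
spread = −(1/T)·ln(B₀/D) − r = −(1/9.6129)·ln(185.977893/455.2637) − 0.0613 = 0.03182996
in basis points: 0.03182996 × 10⁴ = 318.2996 bp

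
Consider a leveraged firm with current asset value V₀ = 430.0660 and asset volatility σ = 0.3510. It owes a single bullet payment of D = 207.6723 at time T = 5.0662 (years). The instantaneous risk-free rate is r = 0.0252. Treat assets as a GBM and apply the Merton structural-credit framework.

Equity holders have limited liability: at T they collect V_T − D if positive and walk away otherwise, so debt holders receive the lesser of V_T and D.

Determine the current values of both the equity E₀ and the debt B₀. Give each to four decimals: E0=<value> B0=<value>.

d₁ = [ln(V₀/D) + (r + σ²/2)T] / (σ√T)
   = [ln(430.0660/207.6723) + (0.0252 + 0.5·0.3510²)·5.0662] / (0.3510·√5.0662)
   = [0.727977 + 0.439749] / 0.790039 = 1.478062
d₂ = d₁ − σ√T = 1.478062 − 0.790039 = 0.688024
N(d₁) = 0.930304,  N(d₂) = 0.754281,  e^(−rT) = 0.880145
E₀ = V₀·N(d₁) − D·e^(−rT)·N(d₂)
   = 430.0660·0.930304 − 207.6723·0.880145·0.754281 = 262.223454
B₀ = V₀ − E₀ = 430.0660 − 262.223454 = 167.842546

E0=262.2235 B0=167.8425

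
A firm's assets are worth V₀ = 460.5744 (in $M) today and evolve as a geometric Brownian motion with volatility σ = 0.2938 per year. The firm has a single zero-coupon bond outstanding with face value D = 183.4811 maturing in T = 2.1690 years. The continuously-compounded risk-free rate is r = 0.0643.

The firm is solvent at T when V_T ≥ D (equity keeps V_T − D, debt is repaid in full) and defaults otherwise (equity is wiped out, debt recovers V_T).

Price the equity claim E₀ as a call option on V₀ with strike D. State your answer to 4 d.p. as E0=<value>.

E0=301.2480

d₁ = [ln(V₀/D) + (r + σ²/2)T] / (σ√T)
   = [ln(460.5744/183.4811) + (0.0643 + 0.5·0.2938²)·2.1690] / (0.2938·√2.1690)
   = [0.920363 + 0.233079] / 0.432695 = 2.665717
d₂ = d₁ − σ√T = 2.665717 − 0.432695 = 2.233023
N(d₁) = 0.996159,  N(d₂) = 0.987226,  e^(−rT) = 0.869822
E₀ = V₀·N(d₁) − D·e^(−rT)·N(d₂)
   = 460.5744·0.996159 − 183.4811·0.869822·0.987226 = 301.247975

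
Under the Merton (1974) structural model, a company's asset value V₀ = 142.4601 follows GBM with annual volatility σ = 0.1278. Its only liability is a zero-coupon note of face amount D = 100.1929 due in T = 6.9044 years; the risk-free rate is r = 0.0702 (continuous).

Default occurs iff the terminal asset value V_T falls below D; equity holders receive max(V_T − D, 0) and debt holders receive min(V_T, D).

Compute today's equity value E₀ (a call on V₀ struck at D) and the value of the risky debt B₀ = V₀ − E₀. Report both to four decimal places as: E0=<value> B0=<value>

d₁ = [ln(V₀/D) + (r + σ²/2)T] / (σ√T)
   = [ln(142.4601/100.1929) + (0.0702 + 0.5·0.1278²)·6.9044] / (0.1278·√6.9044)
   = [0.351965 + 0.541073] / 0.335810 = 2.659353
d₂ = d₁ − σ√T = 2.659353 − 0.335810 = 2.323543
N(d₁) = 0.996085,  N(d₂) = 0.989925,  e^(−rT) = 0.615889
E₀ = V₀·N(d₁) − D·e^(−rT)·N(d₂)
   = 142.4601·0.996085 − 100.1929·0.615889·0.989925 = 80.816456
B₀ = V₀ − E₀ = 142.4601 − 80.816456 = 61.643644

E0=80.8165 B0=61.6436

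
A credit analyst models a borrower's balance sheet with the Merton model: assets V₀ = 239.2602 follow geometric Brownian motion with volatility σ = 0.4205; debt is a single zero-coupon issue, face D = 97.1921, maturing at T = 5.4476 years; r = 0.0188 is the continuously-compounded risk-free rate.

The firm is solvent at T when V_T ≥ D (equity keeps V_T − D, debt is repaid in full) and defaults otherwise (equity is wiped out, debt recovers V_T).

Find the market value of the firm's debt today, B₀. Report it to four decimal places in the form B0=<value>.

B0=77.2147

d₁ = [ln(V₀/D) + (r + σ²/2)T] / (σ√T)
   = [ln(239.2602/97.1921) + (0.0188 + 0.5·0.4205²)·5.4476] / (0.4205·√5.4476)
   = [0.900862 + 0.584038] / 0.981451 = 1.512964
d₂ = d₁ − σ√T = 1.512964 − 0.981451 = 0.531513
N(d₁) = 0.934856,  N(d₂) = 0.702468,  e^(−rT) = 0.902655
E₀ = V₀·N(d₁) − D·e^(−rT)·N(d₂)
   = 239.2602·0.934856 − 97.1921·0.902655·0.702468 = 162.045534
B₀ = V₀ − E₀ = 239.2602 − 162.045534 = 77.214666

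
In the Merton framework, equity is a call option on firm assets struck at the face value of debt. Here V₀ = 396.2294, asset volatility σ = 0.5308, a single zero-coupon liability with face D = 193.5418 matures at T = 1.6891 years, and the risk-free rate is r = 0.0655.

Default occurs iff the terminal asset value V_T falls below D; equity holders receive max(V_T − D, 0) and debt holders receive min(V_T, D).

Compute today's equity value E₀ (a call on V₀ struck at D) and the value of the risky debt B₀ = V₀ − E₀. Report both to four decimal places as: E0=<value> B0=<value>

E0=232.7217 B0=163.5077

d₁ = [ln(V₀/D) + (r + σ²/2)T] / (σ√T)
   = [ln(396.2294/193.5418) + (0.0655 + 0.5·0.5308²)·1.6891] / (0.5308·√1.6891)
   = [0.716500 + 0.348587] / 0.689856 = 1.543926
d₂ = d₁ − σ√T = 1.543926 − 0.689856 = 0.854069
N(d₁) = 0.938697,  N(d₂) = 0.803467,  e^(−rT) = 0.895265
E₀ = V₀·N(d₁) − D·e^(−rT)·N(d₂)
   = 396.2294·0.938697 − 193.5418·0.895265·0.803467 = 232.721710
B₀ = V₀ − E₀ = 396.2294 − 232.721710 = 163.507690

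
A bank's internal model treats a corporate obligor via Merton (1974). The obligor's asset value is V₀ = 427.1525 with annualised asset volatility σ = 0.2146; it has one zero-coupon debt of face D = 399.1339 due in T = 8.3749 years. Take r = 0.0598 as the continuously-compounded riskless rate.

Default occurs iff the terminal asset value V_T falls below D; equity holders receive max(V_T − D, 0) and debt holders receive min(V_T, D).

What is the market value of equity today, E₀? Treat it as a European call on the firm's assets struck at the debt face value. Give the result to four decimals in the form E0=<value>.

d₁ = [ln(V₀/D) + (r + σ²/2)T] / (σ√T)
   = [ln(427.1525/399.1339) + (0.0598 + 0.5·0.2146²)·8.3749] / (0.2146·√8.3749)
   = [0.067844 + 0.693664] / 0.621040 = 1.226183
d₂ = d₁ − σ√T = 1.226183 − 0.621040 = 0.605143
N(d₁) = 0.889935,  N(d₂) = 0.727458,  e^(−rT) = 0.606034
E₀ = V₀·N(d₁) − D·e^(−rT)·N(d₂)
   = 427.1525·0.889935 − 399.1339·0.606034·0.727458 = 204.174083

E0=204.1741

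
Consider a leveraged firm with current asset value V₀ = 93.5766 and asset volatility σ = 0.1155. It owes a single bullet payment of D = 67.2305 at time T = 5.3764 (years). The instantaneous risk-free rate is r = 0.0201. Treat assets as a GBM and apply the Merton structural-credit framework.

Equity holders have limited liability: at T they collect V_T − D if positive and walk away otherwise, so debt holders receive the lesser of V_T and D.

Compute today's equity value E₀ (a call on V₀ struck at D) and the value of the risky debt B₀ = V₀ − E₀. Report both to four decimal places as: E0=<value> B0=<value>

d₁ = [ln(V₀/D) + (r + σ²/2)T] / (σ√T)
   = [ln(93.5766/67.2305) + (0.0201 + 0.5·0.1155²)·5.3764] / (0.1155·√5.3764)
   = [0.330653 + 0.143927] / 0.267811 = 1.772074
d₂ = d₁ − σ√T = 1.772074 − 0.267811 = 1.504264
N(d₁) = 0.961809,  N(d₂) = 0.933743,  e^(−rT) = 0.897569
E₀ = V₀·N(d₁) − D·e^(−rT)·N(d₂)
   = 93.5766·0.961809 − 67.2305·0.897569·0.933743 = 33.657011
B₀ = V₀ − E₀ = 93.5766 − 33.657011 = 59.919589

E0=33.6570 B0=59.9196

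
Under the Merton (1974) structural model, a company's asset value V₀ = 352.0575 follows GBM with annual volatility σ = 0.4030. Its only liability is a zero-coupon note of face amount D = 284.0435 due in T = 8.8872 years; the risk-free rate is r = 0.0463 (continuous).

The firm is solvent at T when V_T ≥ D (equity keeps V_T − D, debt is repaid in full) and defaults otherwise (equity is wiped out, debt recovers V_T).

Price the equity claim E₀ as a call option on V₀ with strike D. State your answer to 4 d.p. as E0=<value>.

d₁ = [ln(V₀/D) + (r + σ²/2)T] / (σ√T)
   = [ln(352.0575/284.0435) + (0.0463 + 0.5·0.4030²)·8.8872] / (0.4030·√8.8872)
   = [0.214667 + 1.133158] / 1.201400 = 1.121879
d₂ = d₁ − σ√T = 1.121879 − 1.201400 = -0.079521
N(d₁) = 0.869043,  N(d₂) = 0.468309,  e^(−rT) = 0.662671
E₀ = V₀·N(d₁) − D·e^(−rT)·N(d₂)
   = 352.0575·0.869043 − 284.0435·0.662671·0.468309 = 217.804565

E0=217.8046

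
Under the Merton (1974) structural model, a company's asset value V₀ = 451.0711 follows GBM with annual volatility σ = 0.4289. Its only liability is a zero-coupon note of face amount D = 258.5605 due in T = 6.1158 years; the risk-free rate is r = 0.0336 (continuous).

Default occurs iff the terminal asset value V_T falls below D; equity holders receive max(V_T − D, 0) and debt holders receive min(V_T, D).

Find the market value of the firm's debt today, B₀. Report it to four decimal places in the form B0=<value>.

B0=168.7285

d₁ = [ln(V₀/D) + (r + σ²/2)T] / (σ√T)
   = [ln(451.0711/258.5605) + (0.0336 + 0.5·0.4289²)·6.1158] / (0.4289·√6.1158)
   = [0.556495 + 0.768008] / 1.060676 = 1.248735
d₂ = d₁ − σ√T = 1.248735 − 1.060676 = 0.188059
N(d₁) = 0.894119,  N(d₂) = 0.574585,  e^(−rT) = 0.814248
E₀ = V₀·N(d₁) − D·e^(−rT)·N(d₂)
   = 451.0711·0.894119 − 258.5605·0.814248·0.574585 = 282.342597
B₀ = V₀ − E₀ = 451.0711 − 282.342597 = 168.728503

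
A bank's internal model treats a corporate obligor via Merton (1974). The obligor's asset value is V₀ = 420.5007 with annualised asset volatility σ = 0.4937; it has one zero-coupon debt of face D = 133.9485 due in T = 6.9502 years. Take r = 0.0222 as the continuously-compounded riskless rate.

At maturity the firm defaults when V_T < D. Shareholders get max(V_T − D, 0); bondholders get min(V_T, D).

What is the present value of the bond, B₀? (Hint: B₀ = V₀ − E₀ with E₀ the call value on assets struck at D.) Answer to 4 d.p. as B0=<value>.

d₁ = [ln(V₀/D) + (r + σ²/2)T] / (σ√T)
   = [ln(420.5007/133.9485) + (0.0222 + 0.5·0.4937²)·6.9502] / (0.4937·√6.9502)
   = [1.143991 + 1.001314] / 1.301553 = 1.648266
d₂ = d₁ − σ√T = 1.648266 − 1.301553 = 0.346713
N(d₁) = 0.950351,  N(d₂) = 0.635597,  e^(−rT) = 0.857020
E₀ = V₀·N(d₁) − D·e^(−rT)·N(d₂)
   = 420.5007·0.950351 − 133.9485·0.857020·0.635597 = 326.658976
B₀ = V₀ − E₀ = 420.5007 − 326.658976 = 93.841724

B0=93.8417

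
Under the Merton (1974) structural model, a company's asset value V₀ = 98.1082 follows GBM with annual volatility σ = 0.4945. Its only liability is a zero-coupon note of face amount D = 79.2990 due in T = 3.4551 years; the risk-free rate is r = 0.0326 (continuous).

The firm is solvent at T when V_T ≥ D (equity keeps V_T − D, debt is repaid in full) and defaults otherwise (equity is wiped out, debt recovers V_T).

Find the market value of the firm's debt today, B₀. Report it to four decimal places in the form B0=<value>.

d₁ = [ln(V₀/D) + (r + σ²/2)T] / (σ√T)
   = [ln(98.1082/79.2990) + (0.0326 + 0.5·0.4945²)·3.4551] / (0.4945·√3.4551)
   = [0.212845 + 0.535074] / 0.919172 = 0.813689
d₂ = d₁ − σ√T = 0.813689 − 0.919172 = -0.105483
N(d₁) = 0.792088,  N(d₂) = 0.457996,  e^(−rT) = 0.893476
E₀ = V₀·N(d₁) − D·e^(−rT)·N(d₂)
   = 98.1082·0.792088 − 79.2990·0.893476·0.457996 = 45.260535
B₀ = V₀ − E₀ = 98.1082 − 45.260535 = 52.847665

B0=52.8477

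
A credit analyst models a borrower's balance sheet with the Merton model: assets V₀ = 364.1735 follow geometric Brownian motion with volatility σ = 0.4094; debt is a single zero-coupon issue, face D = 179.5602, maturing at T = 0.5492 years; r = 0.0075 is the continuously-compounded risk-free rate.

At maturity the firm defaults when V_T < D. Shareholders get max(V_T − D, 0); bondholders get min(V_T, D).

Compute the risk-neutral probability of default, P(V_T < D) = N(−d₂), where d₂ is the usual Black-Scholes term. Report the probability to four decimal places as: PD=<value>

d₁ = [ln(V₀/D) + (r + σ²/2)T] / (σ√T)
   = [ln(364.1735/179.5602) + (0.0075 + 0.5·0.4094²)·0.5492] / (0.4094·√0.5492)
   = [0.707120 + 0.050144] / 0.303398 = 2.495941
d₂ = d₁ − σ√T = 2.495941 − 0.303398 = 2.192543
risk-neutral PD = N(−d₂) = N(-2.192543) = 0.014170

PD=0.0142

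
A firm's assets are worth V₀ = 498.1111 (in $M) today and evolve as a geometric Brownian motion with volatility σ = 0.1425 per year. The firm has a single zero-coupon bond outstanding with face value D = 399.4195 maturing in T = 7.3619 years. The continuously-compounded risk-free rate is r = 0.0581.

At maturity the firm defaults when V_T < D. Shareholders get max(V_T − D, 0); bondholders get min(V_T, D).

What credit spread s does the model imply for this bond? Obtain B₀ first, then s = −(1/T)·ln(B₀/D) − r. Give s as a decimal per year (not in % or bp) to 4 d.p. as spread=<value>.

spread=0.0014

d₁ = [ln(V₀/D) + (r + σ²/2)T] / (σ√T)
   = [ln(498.1111/399.4195) + (0.0581 + 0.5·0.1425²)·7.3619] / (0.1425·√7.3619)
   = [0.220811 + 0.502473] / 0.386643 = 1.870677
d₂ = d₁ − σ√T = 1.870677 − 0.386643 = 1.484034
N(d₁) = 0.969305,  N(d₂) = 0.931100,  e^(−rT) = 0.651990
E₀ = V₀·N(d₁) − D·e^(−rT)·N(d₂)
   = 498.1111·0.969305 − 399.4195·0.651990·0.931100 = 240.346919
B₀ = V₀ − E₀ = 498.1111 − 240.346919 = 257.764181
spread = −(1/T)·ln(B₀/D) − r = −(1/7.3619)·ln(257.764181/399.4195) − 0.0581 = 0.00139104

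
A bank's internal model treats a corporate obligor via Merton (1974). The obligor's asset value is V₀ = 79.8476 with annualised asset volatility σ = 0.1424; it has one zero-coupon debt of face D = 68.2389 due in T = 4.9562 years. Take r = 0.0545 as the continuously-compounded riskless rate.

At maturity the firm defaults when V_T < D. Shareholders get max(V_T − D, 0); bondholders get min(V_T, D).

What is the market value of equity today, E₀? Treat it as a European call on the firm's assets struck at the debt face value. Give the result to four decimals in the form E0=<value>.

d₁ = [ln(V₀/D) + (r + σ²/2)T] / (σ√T)
   = [ln(79.8476/68.2389) + (0.0545 + 0.5·0.1424²)·4.9562] / (0.1424·√4.9562)
   = [0.157105 + 0.320363] / 0.317018 = 1.506122
d₂ = d₁ − σ√T = 1.506122 − 0.317018 = 1.189103
N(d₁) = 0.933982,  N(d₂) = 0.882801,  e^(−rT) = 0.763293
E₀ = V₀·N(d₁) − D·e^(−rT)·N(d₂)
   = 79.8476·0.933982 − 68.2389·0.763293·0.882801 = 28.594416

E0=28.5944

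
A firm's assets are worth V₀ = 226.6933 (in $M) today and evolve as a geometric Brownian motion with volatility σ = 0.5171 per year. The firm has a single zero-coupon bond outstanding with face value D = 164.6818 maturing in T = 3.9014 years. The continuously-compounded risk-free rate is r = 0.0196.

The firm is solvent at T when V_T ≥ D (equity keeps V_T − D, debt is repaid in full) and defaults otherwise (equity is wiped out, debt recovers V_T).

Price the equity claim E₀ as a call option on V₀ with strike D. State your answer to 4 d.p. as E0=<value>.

E0=116.0579

d₁ = [ln(V₀/D) + (r + σ²/2)T] / (σ√T)
   = [ln(226.6933/164.6818) + (0.0196 + 0.5·0.5171²)·3.9014] / (0.5171·√3.9014)
   = [0.319583 + 0.598070] / 1.021374 = 0.898449
d₂ = d₁ − σ√T = 0.898449 − 1.021374 = -0.122925
N(d₁) = 0.815527,  N(d₂) = 0.451083,  e^(−rT) = 0.926383
E₀ = V₀·N(d₁) − D·e^(−rT)·N(d₂)
   = 226.6933·0.815527 − 164.6818·0.926383·0.451083 = 116.057926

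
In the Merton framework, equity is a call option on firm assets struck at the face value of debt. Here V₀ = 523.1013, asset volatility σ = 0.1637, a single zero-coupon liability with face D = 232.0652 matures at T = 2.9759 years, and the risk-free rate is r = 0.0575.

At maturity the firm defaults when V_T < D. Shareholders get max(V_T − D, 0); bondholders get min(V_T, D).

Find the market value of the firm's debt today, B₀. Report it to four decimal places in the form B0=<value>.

B0=195.5616

d₁ = [ln(V₀/D) + (r + σ²/2)T] / (σ√T)
   = [ln(523.1013/232.0652) + (0.0575 + 0.5·0.1637²)·2.9759] / (0.1637·√2.9759)
   = [0.812757 + 0.210988] / 0.282396 = 3.625215
d₂ = d₁ − σ√T = 3.625215 − 0.282396 = 3.342820
N(d₁) = 0.999856,  N(d₂) = 0.999585,  e^(−rT) = 0.842725
E₀ = V₀·N(d₁) − D·e^(−rT)·N(d₂)
   = 523.1013·0.999856 − 232.0652·0.842725·0.999585 = 327.539666
B₀ = V₀ − E₀ = 523.1013 − 327.539666 = 195.561634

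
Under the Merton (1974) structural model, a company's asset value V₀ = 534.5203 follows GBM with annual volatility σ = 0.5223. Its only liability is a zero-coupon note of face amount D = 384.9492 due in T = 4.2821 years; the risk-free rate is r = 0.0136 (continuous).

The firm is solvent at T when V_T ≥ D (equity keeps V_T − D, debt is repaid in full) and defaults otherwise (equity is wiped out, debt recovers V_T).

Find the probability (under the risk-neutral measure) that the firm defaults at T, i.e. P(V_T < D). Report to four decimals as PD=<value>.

d₁ = [ln(V₀/D) + (r + σ²/2)T] / (σ√T)
   = [ln(534.5203/384.9492) + (0.0136 + 0.5·0.5223²)·4.2821] / (0.5223·√4.2821)
   = [0.328258 + 0.642309] / 1.080808 = 0.898002
d₂ = d₁ − σ√T = 0.898002 − 1.080808 = -0.182806
risk-neutral PD = N(−d₂) = N(0.182806) = 0.572525

PD=0.5725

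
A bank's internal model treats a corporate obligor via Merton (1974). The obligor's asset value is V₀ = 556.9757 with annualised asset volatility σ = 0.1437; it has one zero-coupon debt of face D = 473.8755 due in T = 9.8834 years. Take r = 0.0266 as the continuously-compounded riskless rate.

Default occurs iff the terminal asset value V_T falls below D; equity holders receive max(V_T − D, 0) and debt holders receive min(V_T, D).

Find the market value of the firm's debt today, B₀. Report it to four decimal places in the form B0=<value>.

d₁ = [ln(V₀/D) + (r + σ²/2)T] / (σ√T)
   = [ln(556.9757/473.8755) + (0.0266 + 0.5·0.1437²)·9.8834] / (0.1437·√9.8834)
   = [0.161577 + 0.364943] / 0.451762 = 1.165480
d₂ = d₁ − σ√T = 1.165480 − 0.451762 = 0.713718
N(d₁) = 0.878088,  N(d₂) = 0.762299,  e^(−rT) = 0.768820
E₀ = V₀·N(d₁) − D·e^(−rT)·N(d₂)
   = 556.9757·0.878088 − 473.8755·0.768820·0.762299 = 211.348877
B₀ = V₀ − E₀ = 556.9757 − 211.348877 = 345.626823

B0=345.6268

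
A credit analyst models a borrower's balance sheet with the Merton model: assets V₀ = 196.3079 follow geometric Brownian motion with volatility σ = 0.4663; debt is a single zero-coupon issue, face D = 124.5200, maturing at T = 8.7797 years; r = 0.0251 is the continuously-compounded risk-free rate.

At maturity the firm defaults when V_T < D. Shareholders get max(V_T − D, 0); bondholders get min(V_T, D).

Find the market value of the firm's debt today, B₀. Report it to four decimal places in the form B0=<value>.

d₁ = [ln(V₀/D) + (r + σ²/2)T] / (σ√T)
   = [ln(196.3079/124.5200) + (0.0251 + 0.5·0.4663²)·8.7797] / (0.4663·√8.7797)
   = [0.455218 + 1.174881] / 1.381673 = 1.179801
d₂ = d₁ − σ√T = 1.179801 − 1.381673 = -0.201872
N(d₁) = 0.880960,  N(d₂) = 0.420008,  e^(−rT) = 0.802222
E₀ = V₀·N(d₁) − D·e^(−rT)·N(d₂)
   = 196.3079·0.880960 − 124.5200·0.802222·0.420008 = 130.983725
B₀ = V₀ − E₀ = 196.3079 − 130.983725 = 65.324175

B0=65.3242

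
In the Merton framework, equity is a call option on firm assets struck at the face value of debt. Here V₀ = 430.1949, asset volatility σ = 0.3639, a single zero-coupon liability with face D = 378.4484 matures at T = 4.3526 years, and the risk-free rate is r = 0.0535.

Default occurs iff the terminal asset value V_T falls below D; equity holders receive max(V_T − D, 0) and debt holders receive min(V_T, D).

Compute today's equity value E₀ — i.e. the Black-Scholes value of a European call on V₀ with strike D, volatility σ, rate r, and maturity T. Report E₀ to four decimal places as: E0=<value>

d₁ = [ln(V₀/D) + (r + σ²/2)T] / (σ√T)
   = [ln(430.1949/378.4484) + (0.0535 + 0.5·0.3639²)·4.3526] / (0.3639·√4.3526)
   = [0.128159 + 0.521057] / 0.759200 = 0.855130
d₂ = d₁ − σ√T = 0.855130 − 0.759200 = 0.095930
N(d₁) = 0.803761,  N(d₂) = 0.538212,  e^(−rT) = 0.792261
E₀ = V₀·N(d₁) − D·e^(−rT)·N(d₂)
   = 430.1949·0.803761 − 378.4484·0.792261·0.538212 = 184.401601

E0=184.4016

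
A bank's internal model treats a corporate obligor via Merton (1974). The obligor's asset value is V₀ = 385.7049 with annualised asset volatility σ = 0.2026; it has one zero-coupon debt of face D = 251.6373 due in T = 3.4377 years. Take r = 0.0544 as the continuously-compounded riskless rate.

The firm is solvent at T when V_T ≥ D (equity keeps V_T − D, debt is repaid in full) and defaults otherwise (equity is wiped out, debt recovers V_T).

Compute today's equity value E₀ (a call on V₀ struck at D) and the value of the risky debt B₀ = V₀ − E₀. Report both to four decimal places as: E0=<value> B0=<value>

E0=179.2395 B0=206.4654

d₁ = [ln(V₀/D) + (r + σ²/2)T] / (σ√T)
   = [ln(385.7049/251.6373) + (0.0544 + 0.5·0.2026²)·3.4377] / (0.2026·√3.4377)
   = [0.427084 + 0.257564] / 0.375641 = 1.822610
d₂ = d₁ − σ√T = 1.822610 − 0.375641 = 1.446969
N(d₁) = 0.965819,  N(d₂) = 0.926047,  e^(−rT) = 0.829435
E₀ = V₀·N(d₁) − D·e^(−rT)·N(d₂)
   = 385.7049·0.965819 − 251.6373·0.829435·0.926047 = 179.239514
B₀ = V₀ − E₀ = 385.7049 − 179.239514 = 206.465386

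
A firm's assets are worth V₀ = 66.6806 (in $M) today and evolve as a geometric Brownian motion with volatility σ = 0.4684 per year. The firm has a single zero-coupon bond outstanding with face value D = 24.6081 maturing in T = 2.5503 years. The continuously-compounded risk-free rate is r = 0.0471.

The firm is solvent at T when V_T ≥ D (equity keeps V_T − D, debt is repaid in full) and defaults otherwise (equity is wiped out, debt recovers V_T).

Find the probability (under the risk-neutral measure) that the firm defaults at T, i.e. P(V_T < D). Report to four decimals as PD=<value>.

PD=0.1315

d₁ = [ln(V₀/D) + (r + σ²/2)T] / (σ√T)
   = [ln(66.6806/24.6081) + (0.0471 + 0.5·0.4684²)·2.5503] / (0.4684·√2.5503)
   = [0.996838 + 0.399885] / 0.748019 = 1.867231
d₂ = d₁ − σ√T = 1.867231 − 0.748019 = 1.119212
risk-neutral PD = N(−d₂) = N(-1.119212) = 0.131525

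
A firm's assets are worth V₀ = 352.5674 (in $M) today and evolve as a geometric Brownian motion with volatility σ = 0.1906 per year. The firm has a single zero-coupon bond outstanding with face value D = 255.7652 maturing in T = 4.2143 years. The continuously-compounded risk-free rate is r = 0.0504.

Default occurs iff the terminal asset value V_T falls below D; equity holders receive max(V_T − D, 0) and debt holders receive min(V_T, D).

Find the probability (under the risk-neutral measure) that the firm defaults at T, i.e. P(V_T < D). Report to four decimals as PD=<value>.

d₁ = [ln(V₀/D) + (r + σ²/2)T] / (σ√T)
   = [ln(352.5674/255.7652) + (0.0504 + 0.5·0.1906²)·4.2143] / (0.1906·√4.2143)
   = [0.320982 + 0.288950] / 0.391278 = 1.558819
d₂ = d₁ − σ√T = 1.558819 − 0.391278 = 1.167541
risk-neutral PD = N(−d₂) = N(-1.167541) = 0.121496

PD=0.1215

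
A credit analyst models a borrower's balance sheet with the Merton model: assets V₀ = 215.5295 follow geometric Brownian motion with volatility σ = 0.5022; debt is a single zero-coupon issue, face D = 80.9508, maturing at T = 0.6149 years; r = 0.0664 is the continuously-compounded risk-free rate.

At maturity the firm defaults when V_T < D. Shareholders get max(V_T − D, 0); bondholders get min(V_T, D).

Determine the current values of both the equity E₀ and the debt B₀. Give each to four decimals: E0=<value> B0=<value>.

E0=137.8930 B0=77.6365

d₁ = [ln(V₀/D) + (r + σ²/2)T] / (σ√T)
   = [ln(215.5295/80.9508) + (0.0664 + 0.5·0.5022²)·0.6149] / (0.5022·√0.6149)
   = [0.979256 + 0.118370] / 0.393803 = 2.787247
d₂ = d₁ − σ√T = 2.787247 − 0.393803 = 2.393444
N(d₁) = 0.997342,  N(d₂) = 0.991654,  e^(−rT) = 0.959993
E₀ = V₀·N(d₁) − D·e^(−rT)·N(d₂)
   = 215.5295·0.997342 − 80.9508·0.959993·0.991654 = 137.892997
B₀ = V₀ − E₀ = 215.5295 − 137.892997 = 77.636503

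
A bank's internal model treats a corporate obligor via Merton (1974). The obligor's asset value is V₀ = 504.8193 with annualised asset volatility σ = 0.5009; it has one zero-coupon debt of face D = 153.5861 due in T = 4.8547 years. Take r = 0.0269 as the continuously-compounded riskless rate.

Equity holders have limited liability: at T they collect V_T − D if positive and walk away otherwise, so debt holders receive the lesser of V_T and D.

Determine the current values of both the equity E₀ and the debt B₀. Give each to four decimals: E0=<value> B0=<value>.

E0=384.7258 B0=120.0935

d₁ = [ln(V₀/D) + (r + σ²/2)T] / (σ√T)
   = [ln(504.8193/153.5861) + (0.0269 + 0.5·0.5009²)·4.8547] / (0.5009·√4.8547)
   = [1.189939 + 0.739616] / 1.103652 = 1.748336
d₂ = d₁ − σ√T = 1.748336 − 1.103652 = 0.644684
N(d₁) = 0.959797,  N(d₂) = 0.740434,  e^(−rT) = 0.877576
E₀ = V₀·N(d₁) − D·e^(−rT)·N(d₂)
   = 504.8193·0.959797 − 153.5861·0.877576·0.740434 = 384.725795
B₀ = V₀ − E₀ = 504.8193 − 384.725795 = 120.093505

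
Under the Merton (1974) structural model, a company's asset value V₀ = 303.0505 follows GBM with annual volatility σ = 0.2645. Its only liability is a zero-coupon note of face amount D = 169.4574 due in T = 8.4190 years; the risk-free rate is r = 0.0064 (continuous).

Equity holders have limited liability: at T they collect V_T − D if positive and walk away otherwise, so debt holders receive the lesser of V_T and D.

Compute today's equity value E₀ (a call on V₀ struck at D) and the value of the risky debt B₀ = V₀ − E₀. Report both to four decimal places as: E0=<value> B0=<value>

E0=161.0301 B0=142.0204

d₁ = [ln(V₀/D) + (r + σ²/2)T] / (σ√T)
   = [ln(303.0505/169.4574) + (0.0064 + 0.5·0.2645²)·8.4190] / (0.2645·√8.4190)
   = [0.581298 + 0.348379] / 0.767460 = 1.211368
d₂ = d₁ − σ√T = 1.211368 − 0.767460 = 0.443908
N(d₁) = 0.887123,  N(d₂) = 0.671445,  e^(−rT) = 0.947544
E₀ = V₀·N(d₁) − D·e^(−rT)·N(d₂)
   = 303.0505·0.887123 − 169.4574·0.947544·0.671445 = 161.030111
B₀ = V₀ − E₀ = 303.0505 − 161.030111 = 142.020389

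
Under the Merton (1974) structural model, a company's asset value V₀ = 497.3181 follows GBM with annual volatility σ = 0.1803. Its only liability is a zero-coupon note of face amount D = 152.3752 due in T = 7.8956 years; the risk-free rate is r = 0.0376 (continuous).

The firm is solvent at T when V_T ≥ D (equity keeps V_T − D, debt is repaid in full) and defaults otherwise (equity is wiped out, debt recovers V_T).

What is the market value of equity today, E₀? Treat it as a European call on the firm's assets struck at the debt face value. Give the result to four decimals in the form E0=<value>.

d₁ = [ln(V₀/D) + (r + σ²/2)T] / (σ√T)
   = [ln(497.3181/152.3752) + (0.0376 + 0.5·0.1803²)·7.8956] / (0.1803·√7.8956)
   = [1.182884 + 0.425210] / 0.506627 = 3.174118
d₂ = d₁ − σ√T = 3.174118 − 0.506627 = 2.667491
N(d₁) = 0.999249,  N(d₂) = 0.996179,  e^(−rT) = 0.743137
E₀ = V₀·N(d₁) − D·e^(−rT)·N(d₂)
   = 497.3181·0.999249 − 152.3752·0.743137·0.996179 = 384.141374

E0=384.1414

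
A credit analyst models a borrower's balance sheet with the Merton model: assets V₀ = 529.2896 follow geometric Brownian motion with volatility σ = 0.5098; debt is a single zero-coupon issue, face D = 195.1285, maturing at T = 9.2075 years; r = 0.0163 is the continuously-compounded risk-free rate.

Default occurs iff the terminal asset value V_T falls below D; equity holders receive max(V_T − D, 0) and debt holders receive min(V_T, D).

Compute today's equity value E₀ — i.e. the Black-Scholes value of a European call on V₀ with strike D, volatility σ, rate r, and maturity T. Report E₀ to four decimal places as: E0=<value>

E0=413.1174

d₁ = [ln(V₀/D) + (r + σ²/2)T] / (σ√T)
   = [ln(529.2896/195.1285) + (0.0163 + 0.5·0.5098²)·9.2075] / (0.5098·√9.2075)
   = [0.997877 + 1.346579] / 1.546930 = 1.515554
d₂ = d₁ − σ√T = 1.515554 − 1.546930 = -0.031376
N(d₁) = 0.935184,  N(d₂) = 0.487485,  e^(−rT) = 0.860637
E₀ = V₀·N(d₁) − D·e^(−rT)·N(d₂)
   = 529.2896·0.935184 − 195.1285·0.860637·0.487485 = 413.117439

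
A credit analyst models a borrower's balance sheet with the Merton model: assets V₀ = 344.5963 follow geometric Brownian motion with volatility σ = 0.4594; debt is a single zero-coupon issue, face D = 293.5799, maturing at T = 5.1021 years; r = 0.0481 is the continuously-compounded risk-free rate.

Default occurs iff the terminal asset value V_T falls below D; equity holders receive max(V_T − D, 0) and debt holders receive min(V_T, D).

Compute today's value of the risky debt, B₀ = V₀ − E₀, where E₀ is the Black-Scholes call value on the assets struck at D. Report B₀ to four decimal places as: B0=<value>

B0=165.6911

d₁ = [ln(V₀/D) + (r + σ²/2)T] / (σ√T)
   = [ln(344.5963/293.5799) + (0.0481 + 0.5·0.4594²)·5.1021] / (0.4594·√5.1021)
   = [0.160224 + 0.783806] / 1.037685 = 0.909746
d₂ = d₁ − σ√T = 0.909746 − 1.037685 = -0.127939
N(d₁) = 0.818522,  N(d₂) = 0.449099,  e^(−rT) = 0.782383
E₀ = V₀·N(d₁) − D·e^(−rT)·N(d₂)
   = 344.5963·0.818522 − 293.5799·0.782383·0.449099 = 178.905242
B₀ = V₀ − E₀ = 344.5963 − 178.905242 = 165.691058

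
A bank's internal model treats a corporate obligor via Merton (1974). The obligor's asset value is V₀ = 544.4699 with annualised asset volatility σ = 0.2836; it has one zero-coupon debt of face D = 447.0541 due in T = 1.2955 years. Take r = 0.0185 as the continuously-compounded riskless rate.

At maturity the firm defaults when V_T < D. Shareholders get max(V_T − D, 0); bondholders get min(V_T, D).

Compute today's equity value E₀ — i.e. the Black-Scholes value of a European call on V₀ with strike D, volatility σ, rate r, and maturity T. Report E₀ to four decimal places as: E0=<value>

d₁ = [ln(V₀/D) + (r + σ²/2)T] / (σ√T)
   = [ln(544.4699/447.0541) + (0.0185 + 0.5·0.2836²)·1.2955] / (0.2836·√1.2955)
   = [0.197133 + 0.076065] / 0.322794 = 0.846354
d₂ = d₁ − σ√T = 0.846354 − 0.322794 = 0.523560
N(d₁) = 0.801322,  N(d₂) = 0.699708,  e^(−rT) = 0.976318
E₀ = V₀·N(d₁) − D·e^(−rT)·N(d₂)
   = 544.4699·0.801322 − 447.0541·0.976318·0.699708 = 130.896496

E0=130.8965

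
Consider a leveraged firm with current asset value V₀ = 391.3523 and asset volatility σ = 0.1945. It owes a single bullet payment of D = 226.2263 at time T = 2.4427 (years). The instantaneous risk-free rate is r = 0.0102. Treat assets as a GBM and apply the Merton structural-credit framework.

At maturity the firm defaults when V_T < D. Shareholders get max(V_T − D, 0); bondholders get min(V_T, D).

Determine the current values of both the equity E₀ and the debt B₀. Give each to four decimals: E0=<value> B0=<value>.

d₁ = [ln(V₀/D) + (r + σ²/2)T] / (σ√T)
   = [ln(391.3523/226.2263) + (0.0102 + 0.5·0.1945²)·2.4427] / (0.1945·√2.4427)
   = [0.548072 + 0.071120] / 0.303987 = 2.036904
d₂ = d₁ − σ√T = 2.036904 − 0.303987 = 1.732917
N(d₁) = 0.979170,  N(d₂) = 0.958445,  e^(−rT) = 0.975392
E₀ = V₀·N(d₁) − D·e^(−rT)·N(d₂)
   = 391.3523·0.979170 − 226.2263·0.975392·0.958445 = 171.710651
B₀ = V₀ − E₀ = 391.3523 − 171.710651 = 219.641649

E0=171.7107 B0=219.6416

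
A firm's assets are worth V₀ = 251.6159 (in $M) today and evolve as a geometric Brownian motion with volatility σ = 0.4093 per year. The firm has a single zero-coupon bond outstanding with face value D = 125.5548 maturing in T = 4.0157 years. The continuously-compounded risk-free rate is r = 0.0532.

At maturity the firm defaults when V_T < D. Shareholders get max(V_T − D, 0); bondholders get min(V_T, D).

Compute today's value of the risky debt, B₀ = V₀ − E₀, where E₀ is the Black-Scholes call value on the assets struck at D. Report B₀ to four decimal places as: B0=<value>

B0=93.0287

d₁ = [ln(V₀/D) + (r + σ²/2)T] / (σ√T)
   = [ln(251.6159/125.5548) + (0.0532 + 0.5·0.4093²)·4.0157] / (0.4093·√4.0157)
   = [0.695161 + 0.550003] / 0.820205 = 1.518114
d₂ = d₁ − σ√T = 1.518114 − 0.820205 = 0.697909
N(d₁) = 0.935507,  N(d₂) = 0.757383,  e^(−rT) = 0.807643
E₀ = V₀·N(d₁) − D·e^(−rT)·N(d₂)
   = 251.6159·0.935507 − 125.5548·0.807643·0.757383 = 158.587235
B₀ = V₀ − E₀ = 251.6159 − 158.587235 = 93.028665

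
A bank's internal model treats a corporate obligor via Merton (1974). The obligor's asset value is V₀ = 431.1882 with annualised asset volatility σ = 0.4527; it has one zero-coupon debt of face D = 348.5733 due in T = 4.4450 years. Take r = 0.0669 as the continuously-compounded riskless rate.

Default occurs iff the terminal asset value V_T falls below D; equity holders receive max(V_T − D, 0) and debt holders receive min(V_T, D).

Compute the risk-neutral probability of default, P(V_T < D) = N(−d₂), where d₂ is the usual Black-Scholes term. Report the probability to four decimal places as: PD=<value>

d₁ = [ln(V₀/D) + (r + σ²/2)T] / (σ√T)
   = [ln(431.1882/348.5733) + (0.0669 + 0.5·0.4527²)·4.4450] / (0.4527·√4.4450)
   = [0.212696 + 0.752844] / 0.954435 = 1.011635
d₂ = d₁ − σ√T = 1.011635 − 0.954435 = 0.057200
risk-neutral PD = N(−d₂) = N(-0.057200) = 0.477193

PD=0.4772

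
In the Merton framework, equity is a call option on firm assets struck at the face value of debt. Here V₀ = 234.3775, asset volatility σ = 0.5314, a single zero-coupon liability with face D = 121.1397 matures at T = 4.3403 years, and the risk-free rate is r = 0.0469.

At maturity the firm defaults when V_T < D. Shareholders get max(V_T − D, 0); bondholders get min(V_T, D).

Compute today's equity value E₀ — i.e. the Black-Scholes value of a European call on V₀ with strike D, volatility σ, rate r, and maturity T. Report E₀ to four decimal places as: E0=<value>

E0=154.7408

d₁ = [ln(V₀/D) + (r + σ²/2)T] / (σ√T)
   = [ln(234.3775/121.1397) + (0.0469 + 0.5·0.5314²)·4.3403] / (0.5314·√4.3403)
   = [0.659989 + 0.816380] / 1.107086 = 1.333563
d₂ = d₁ − σ√T = 1.333563 − 1.107086 = 0.226476
N(d₁) = 0.908826,  N(d₂) = 0.589585,  e^(−rT) = 0.815821
E₀ = V₀·N(d₁) − D·e^(−rT)·N(d₂)
   = 234.3775·0.908826 − 121.1397·0.815821·0.589585 = 154.740794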